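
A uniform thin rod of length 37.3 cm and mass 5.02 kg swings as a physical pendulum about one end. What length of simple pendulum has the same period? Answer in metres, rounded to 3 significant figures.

The equivalent simple-pendulum length is L_eq = I/(md), where I is about the pivot and d = 0.1865 m.
I_cm = (1/12)mL² = 0.05820 kg·m², so I = I_cm + md² = 0.05820 + 0.1746 = 0.2328 kg·m².
L_eq = 0.2328/(5.02 × 0.1865) = 0.249 m.

0.249 m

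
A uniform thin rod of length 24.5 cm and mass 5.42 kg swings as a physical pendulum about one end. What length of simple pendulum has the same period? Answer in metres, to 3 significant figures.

The equivalent simple-pendulum length is L_eq = I/(md), where I is about the pivot and d = 0.1225 m.
I_cm = (1/12)mL² = 0.02711 kg·m², so I = I_cm + md² = 0.02711 + 0.08133 = 0.1084 kg·m².
L_eq = 0.1084/(5.42 × 0.1225) = 0.163 m.

0.163 m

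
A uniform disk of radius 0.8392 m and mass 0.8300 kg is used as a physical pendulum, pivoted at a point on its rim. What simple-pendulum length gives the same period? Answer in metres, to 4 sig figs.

1.259 m

The equivalent simple-pendulum length is L_eq = I/(md), where I is about the pivot and d = 0.83920 m.
I_cm = ½mR² = 0.29227 kg·m², so I = I_cm + md² = 0.29227 + 0.58453 = 0.87680 kg·m².
L_eq = 0.87680/(0.8300 × 0.83920) = 1.259 m.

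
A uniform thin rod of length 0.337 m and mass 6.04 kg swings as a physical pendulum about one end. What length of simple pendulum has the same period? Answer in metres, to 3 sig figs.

0.225 m

The equivalent simple-pendulum length is L_eq = I/(md), where I is about the pivot and d = 0.1685 m.
I_cm = (1/12)mL² = 0.05716 kg·m², so I = I_cm + md² = 0.05716 + 0.1715 = 0.2287 kg·m².
L_eq = 0.2287/(6.04 × 0.1685) = 0.225 m.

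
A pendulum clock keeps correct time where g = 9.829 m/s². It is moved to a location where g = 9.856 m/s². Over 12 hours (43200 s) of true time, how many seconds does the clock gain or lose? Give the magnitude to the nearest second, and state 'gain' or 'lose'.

gain 59 s

The clock's period scales as T ∝ 1/√g, so T'/T = √(9.829/9.856) = 0.998629.
In 43200 s of true time the clock registers 43200/0.998629 = 43259.3 s, so it gains 59 s.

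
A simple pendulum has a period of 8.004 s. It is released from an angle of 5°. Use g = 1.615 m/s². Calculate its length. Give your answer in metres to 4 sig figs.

From T = 2π√(L/g), L = gT²/(4π²) = 1.615 × 8.0040²/(4π²) = 2.621 m.

2.621 m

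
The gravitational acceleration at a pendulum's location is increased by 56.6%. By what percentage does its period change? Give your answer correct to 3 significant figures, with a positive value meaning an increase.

T ∝ 1/√g, so T'/T = 1/√(1.566) = 0.7991.
Percentage change in T = (0.7991 − 1) × 100% = -20.1%.

-20.1%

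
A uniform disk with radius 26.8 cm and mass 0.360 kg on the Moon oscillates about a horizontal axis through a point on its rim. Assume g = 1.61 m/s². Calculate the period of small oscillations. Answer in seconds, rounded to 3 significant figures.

I_cm = ½mr² = 0.01293 kg·m². The pivot is at distance d = 0.268 m from the centre of mass.
By the parallel-axis theorem, I = I_cm + md² = 0.01293 + 0.02586 = 0.03878 kg·m².
T = 2π√(I/(mgd)) = 2π√(0.03878/(0.360 × 1.61 × 0.268)) = 3.14 s.

3.14 s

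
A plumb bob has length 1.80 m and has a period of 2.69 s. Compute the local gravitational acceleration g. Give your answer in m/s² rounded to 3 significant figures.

From T = 2π√(L/g), g = 4π²L/T² = 4π² × 1.80/2.690² = 9.82 m/s².

9.82 m/s²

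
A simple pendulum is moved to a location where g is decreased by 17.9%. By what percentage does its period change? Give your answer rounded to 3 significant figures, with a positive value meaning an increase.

T ∝ 1/√g, so T'/T = 1/√(0.8210) = 1.104.
Percentage change in T = (1.104 − 1) × 100% = 10.4%.

10.4%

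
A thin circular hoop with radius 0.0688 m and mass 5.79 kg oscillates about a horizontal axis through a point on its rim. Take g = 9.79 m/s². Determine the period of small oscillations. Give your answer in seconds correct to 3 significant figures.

I_cm = mr² = 0.02741 kg·m². The pivot is at distance d = 0.0688 m from the centre of mass.
By the parallel-axis theorem, I = I_cm + md² = 0.02741 + 0.02741 = 0.05481 kg·m².
T = 2π√(I/(mgd)) = 2π√(0.05481/(5.79 × 9.79 × 0.0688)) = 0.745 s.

0.745 s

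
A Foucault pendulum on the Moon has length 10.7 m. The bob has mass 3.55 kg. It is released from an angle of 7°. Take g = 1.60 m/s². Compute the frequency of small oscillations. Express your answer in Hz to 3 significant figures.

T = 2π√(L/g) = 2π√(10.7/1.60) = 16.25 s, so f = 1/T = 0.0615 Hz.

0.0615 Hz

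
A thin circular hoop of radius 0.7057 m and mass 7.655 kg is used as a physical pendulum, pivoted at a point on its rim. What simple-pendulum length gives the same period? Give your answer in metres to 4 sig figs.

The equivalent simple-pendulum length is L_eq = I/(md), where I is about the pivot and d = 0.70570 m.
I_cm = mR² = 3.8123 kg·m², so I = I_cm + md² = 3.8123 + 3.8123 = 7.6246 kg·m².
L_eq = 7.6246/(7.655 × 0.70570) = 1.411 m.

1.411 m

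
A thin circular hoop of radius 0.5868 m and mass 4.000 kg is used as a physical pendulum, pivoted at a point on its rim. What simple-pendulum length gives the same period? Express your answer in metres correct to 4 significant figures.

1.174 m

The equivalent simple-pendulum length is L_eq = I/(md), where I is about the pivot and d = 0.58680 m.
I_cm = mR² = 1.3773 kg·m², so I = I_cm + md² = 1.3773 + 1.3773 = 2.7547 kg·m².
L_eq = 2.7547/(4.000 × 0.58680) = 1.174 m.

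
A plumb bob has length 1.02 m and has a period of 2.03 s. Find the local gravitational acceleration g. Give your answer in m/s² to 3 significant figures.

From T = 2π√(L/g), g = 4π²L/T² = 4π² × 1.02/2.030² = 9.77 m/s².

9.77 m/s²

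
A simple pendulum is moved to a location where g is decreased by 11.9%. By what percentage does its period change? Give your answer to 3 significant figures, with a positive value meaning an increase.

T ∝ 1/√g, so T'/T = 1/√(0.8810) = 1.065.
Percentage change in T = (1.065 − 1) × 100% = 6.54%.

6.54%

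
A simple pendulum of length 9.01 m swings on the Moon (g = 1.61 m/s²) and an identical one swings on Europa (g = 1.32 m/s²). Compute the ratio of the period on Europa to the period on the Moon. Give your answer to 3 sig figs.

1.10

T ∝ 1/√g, so T₂/T₁ = √(g₁/g₂) = √(1.61/1.32) = 1.10.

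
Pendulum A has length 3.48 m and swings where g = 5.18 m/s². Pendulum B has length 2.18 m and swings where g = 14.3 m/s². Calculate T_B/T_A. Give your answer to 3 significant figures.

0.476

T = 2π√(L/g), so T_B/T_A = √((L_B/g_B)/(L_A/g_A)) = √((2.18/14.3)/(3.48/5.18)) = 0.476.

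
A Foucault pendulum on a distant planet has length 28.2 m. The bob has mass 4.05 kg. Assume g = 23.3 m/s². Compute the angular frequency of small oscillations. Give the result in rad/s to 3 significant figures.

ω = √(g/L) = √(23.3/28.2) = 0.909 rad/s.

0.909 rad/s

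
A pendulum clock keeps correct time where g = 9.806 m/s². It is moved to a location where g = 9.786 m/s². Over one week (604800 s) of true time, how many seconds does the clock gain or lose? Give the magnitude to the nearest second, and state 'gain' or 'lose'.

lose 617 s

The clock's period scales as T ∝ 1/√g, so T'/T = √(9.806/9.786) = 1.00102.
In 604800 s of true time the clock registers 604800/1.00102 = 604182.9 s, so it loses 617 s.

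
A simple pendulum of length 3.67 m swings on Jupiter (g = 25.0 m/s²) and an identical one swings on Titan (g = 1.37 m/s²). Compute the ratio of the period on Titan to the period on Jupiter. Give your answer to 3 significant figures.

T ∝ 1/√g, so T₂/T₁ = √(g₁/g₂) = √(25.0/1.37) = 4.27.

4.27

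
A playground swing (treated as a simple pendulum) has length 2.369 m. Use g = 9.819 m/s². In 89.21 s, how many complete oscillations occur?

28

T = 2π√(L/g) = 2π√(2.369/9.819) = 3.0862 s.
Number of complete oscillations = ⌊89.21/3.0862⌋ = ⌊28.906⌋ = 28.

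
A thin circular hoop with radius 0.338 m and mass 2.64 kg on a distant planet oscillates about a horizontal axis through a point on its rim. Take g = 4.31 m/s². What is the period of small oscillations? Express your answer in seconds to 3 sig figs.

2.49 s

I_cm = mr² = 0.3016 kg·m². The pivot is at distance d = 0.338 m from the centre of mass.
By the parallel-axis theorem, I = I_cm + md² = 0.3016 + 0.3016 = 0.6032 kg·m².
T = 2π√(I/(mgd)) = 2π√(0.6032/(2.64 × 4.31 × 0.338)) = 2.49 s.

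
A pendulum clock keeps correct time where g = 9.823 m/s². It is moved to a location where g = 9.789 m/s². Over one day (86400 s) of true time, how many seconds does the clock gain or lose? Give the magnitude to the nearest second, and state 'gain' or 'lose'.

The clock's period scales as T ∝ 1/√g, so T'/T = √(9.823/9.789) = 1.00174.
In 86400 s of true time the clock registers 86400/1.00174 = 86250.3 s, so it loses 150 s.

lose 150 s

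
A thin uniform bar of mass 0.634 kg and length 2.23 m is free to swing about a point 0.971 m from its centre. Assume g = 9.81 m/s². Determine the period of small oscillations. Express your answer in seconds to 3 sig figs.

For a physical pendulum T = 2π√(I/(mgd)), with d = 0.9710 m from pivot to centre of mass.
I_cm = mL²/12 = 0.634 × 2.23²/12 = 0.2627 kg·m²; I = I_cm + md² = 0.2627 + 0.634 × 0.9710² = 0.8605 kg·m².
T = 2π√(0.8605/(0.634 × 9.81 × 0.9710)) = 2.37 s.

2.37 s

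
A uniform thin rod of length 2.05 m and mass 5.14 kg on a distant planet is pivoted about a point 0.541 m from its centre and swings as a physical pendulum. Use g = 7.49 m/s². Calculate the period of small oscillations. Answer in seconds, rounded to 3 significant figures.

For a physical pendulum T = 2π√(I/(mgd)), with d = 0.5410 m from pivot to centre of mass.
I_cm = mL²/12 = 5.14 × 2.05²/12 = 1.800 kg·m²; I = I_cm + md² = 1.800 + 5.14 × 0.5410² = 3.304 kg·m².
T = 2π√(3.304/(5.14 × 7.49 × 0.5410)) = 2.50 s.

2.50 s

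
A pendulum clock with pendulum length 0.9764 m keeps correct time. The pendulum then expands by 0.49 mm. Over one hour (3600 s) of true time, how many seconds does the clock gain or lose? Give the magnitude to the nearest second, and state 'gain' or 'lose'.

lose 1 s

T ∝ √L, so T'/T = √(0.97689/0.9764) = 1.00025.
In 3600 s of true time the clock registers 3600/1.00025 = 3599.1 s, so it loses 1 s.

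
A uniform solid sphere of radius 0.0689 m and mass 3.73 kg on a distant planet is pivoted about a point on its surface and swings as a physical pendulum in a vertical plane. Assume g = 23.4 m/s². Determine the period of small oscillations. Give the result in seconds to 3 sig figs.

0.403 s

I_cm = (2/5)mr² = 0.007083 kg·m². The pivot is at distance d = 0.0689 m from the centre of mass.
By the parallel-axis theorem, I = I_cm + md² = 0.007083 + 0.01771 = 0.02479 kg·m².
T = 2π√(I/(mgd)) = 2π√(0.02479/(3.73 × 23.4 × 0.0689)) = 0.403 s.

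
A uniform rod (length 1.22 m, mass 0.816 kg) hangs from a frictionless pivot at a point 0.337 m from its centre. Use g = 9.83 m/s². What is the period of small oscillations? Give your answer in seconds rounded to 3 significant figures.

For a physical pendulum T = 2π√(I/(mgd)), with d = 0.3370 m from pivot to centre of mass.
I_cm = mL²/12 = 0.816 × 1.22²/12 = 0.1012 kg·m²; I = I_cm + md² = 0.1012 + 0.816 × 0.3370² = 0.1939 kg·m².
T = 2π√(0.1939/(0.816 × 9.83 × 0.3370)) = 1.68 s.

1.68 s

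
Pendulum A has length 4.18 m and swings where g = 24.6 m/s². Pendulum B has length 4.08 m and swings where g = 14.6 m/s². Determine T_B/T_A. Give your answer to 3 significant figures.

1.28

T = 2π√(L/g), so T_B/T_A = √((L_B/g_B)/(L_A/g_A)) = √((4.08/14.6)/(4.18/24.6)) = 1.28.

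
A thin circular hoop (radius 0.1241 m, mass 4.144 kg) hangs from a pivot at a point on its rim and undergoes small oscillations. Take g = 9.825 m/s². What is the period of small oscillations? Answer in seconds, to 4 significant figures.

0.9987 s

I_cm = mr² = 0.063821 kg·m². The pivot is at distance d = 0.1241 m from the centre of mass.
By the parallel-axis theorem, I = I_cm + md² = 0.063821 + 0.063821 = 0.12764 kg·m².
T = 2π√(I/(mgd)) = 2π√(0.12764/(4.144 × 9.825 × 0.1241)) = 0.9987 s.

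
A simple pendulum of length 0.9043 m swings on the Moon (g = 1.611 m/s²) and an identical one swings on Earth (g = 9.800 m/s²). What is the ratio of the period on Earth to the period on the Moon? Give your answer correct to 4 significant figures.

0.4054

T ∝ 1/√g, so T₂/T₁ = √(g₁/g₂) = √(1.611/9.800) = 0.4054.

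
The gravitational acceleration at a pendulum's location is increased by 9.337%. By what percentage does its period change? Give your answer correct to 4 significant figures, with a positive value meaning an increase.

-4.365%

T ∝ 1/√g, so T'/T = 1/√(1.0934) = 0.95635.
Percentage change in T = (0.95635 − 1) × 100% = -4.365%.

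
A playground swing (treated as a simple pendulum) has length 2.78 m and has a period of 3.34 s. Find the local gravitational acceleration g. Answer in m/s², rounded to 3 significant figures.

From T = 2π√(L/g), g = 4π²L/T² = 4π² × 2.78/3.340² = 9.84 m/s².

9.84 m/s²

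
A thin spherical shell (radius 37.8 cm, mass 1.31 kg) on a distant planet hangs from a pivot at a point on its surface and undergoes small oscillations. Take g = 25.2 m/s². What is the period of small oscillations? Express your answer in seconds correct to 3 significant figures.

I_cm = (2/3)mr² = 0.1248 kg·m². The pivot is at distance d = 0.378 m from the centre of mass.
By the parallel-axis theorem, I = I_cm + md² = 0.1248 + 0.1872 = 0.3120 kg·m².
T = 2π√(I/(mgd)) = 2π√(0.3120/(1.31 × 25.2 × 0.378)) = 0.993 s.

0.993 s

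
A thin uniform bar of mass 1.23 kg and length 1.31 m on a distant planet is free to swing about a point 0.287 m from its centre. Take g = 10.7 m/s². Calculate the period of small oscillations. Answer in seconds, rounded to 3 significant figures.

1.70 s

For a physical pendulum T = 2π√(I/(mgd)), with d = 0.2870 m from pivot to centre of mass.
I_cm = mL²/12 = 1.23 × 1.31²/12 = 0.1759 kg·m²; I = I_cm + md² = 0.1759 + 1.23 × 0.2870² = 0.2772 kg·m².
T = 2π√(0.2772/(1.23 × 10.7 × 0.2870)) = 1.70 s.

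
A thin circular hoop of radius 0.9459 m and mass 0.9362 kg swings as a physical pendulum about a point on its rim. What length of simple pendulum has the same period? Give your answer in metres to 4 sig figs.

1.892 m

The equivalent simple-pendulum length is L_eq = I/(md), where I is about the pivot and d = 0.94590 m.
I_cm = mR² = 0.83764 kg·m², so I = I_cm + md² = 0.83764 + 0.83764 = 1.6753 kg·m².
L_eq = 1.6753/(0.9362 × 0.94590) = 1.892 m.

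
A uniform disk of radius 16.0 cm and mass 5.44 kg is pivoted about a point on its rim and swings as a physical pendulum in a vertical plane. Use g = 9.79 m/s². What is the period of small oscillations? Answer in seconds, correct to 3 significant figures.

I_cm = ½mr² = 0.06963 kg·m². The pivot is at distance d = 0.160 m from the centre of mass.
By the parallel-axis theorem, I = I_cm + md² = 0.06963 + 0.1393 = 0.2089 kg·m².
T = 2π√(I/(mgd)) = 2π√(0.2089/(5.44 × 9.79 × 0.160)) = 0.984 s.

0.984 s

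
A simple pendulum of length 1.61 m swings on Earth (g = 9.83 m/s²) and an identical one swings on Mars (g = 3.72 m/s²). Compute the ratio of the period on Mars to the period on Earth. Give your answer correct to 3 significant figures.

T ∝ 1/√g, so T₂/T₁ = √(g₁/g₂) = √(9.83/3.72) = 1.63.

1.63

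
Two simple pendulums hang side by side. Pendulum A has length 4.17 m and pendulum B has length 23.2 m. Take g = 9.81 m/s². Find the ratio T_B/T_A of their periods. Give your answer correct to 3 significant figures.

2.36

T ∝ √L, so T_B/T_A = √(L_B/L_A) = √(23.2/4.17) = 2.36.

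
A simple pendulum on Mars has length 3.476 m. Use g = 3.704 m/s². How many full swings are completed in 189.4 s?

31

T = 2π√(L/g) = 2π√(3.476/3.704) = 6.0867 s.
Number of complete oscillations = ⌊189.4/6.0867⌋ = ⌊31.117⌋ = 31.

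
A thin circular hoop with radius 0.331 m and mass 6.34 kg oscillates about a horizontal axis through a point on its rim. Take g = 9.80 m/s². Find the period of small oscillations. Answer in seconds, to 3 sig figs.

1.63 s

I_cm = mr² = 0.6946 kg·m². The pivot is at distance d = 0.331 m from the centre of mass.
By the parallel-axis theorem, I = I_cm + md² = 0.6946 + 0.6946 = 1.389 kg·m².
T = 2π√(I/(mgd)) = 2π√(1.389/(6.34 × 9.80 × 0.331)) = 1.63 s.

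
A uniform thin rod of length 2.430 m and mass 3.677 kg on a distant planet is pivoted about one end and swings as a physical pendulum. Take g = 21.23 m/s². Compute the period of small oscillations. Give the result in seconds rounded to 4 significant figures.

For a physical pendulum T = 2π√(I/(mgd)), with d = 1.2150 m from pivot to centre of mass.
I_cm = mL²/12 = 3.677 × 2.430²/12 = 1.8094 kg·m²; I = I_cm + md² = 1.8094 + 3.677 × 1.2150² = 7.2374 kg·m².
T = 2π√(7.2374/(3.677 × 21.23 × 1.2150)) = 1.736 s.

1.736 s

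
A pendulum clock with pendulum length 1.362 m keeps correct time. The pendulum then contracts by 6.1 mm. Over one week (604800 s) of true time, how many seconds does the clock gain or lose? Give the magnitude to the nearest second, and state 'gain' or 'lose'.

gain 1359 s

T ∝ √L, so T'/T = √(1.35590/1.362) = 0.997758.
In 604800 s of true time the clock registers 604800/0.997758 = 606158.9 s, so it gains 1359 s.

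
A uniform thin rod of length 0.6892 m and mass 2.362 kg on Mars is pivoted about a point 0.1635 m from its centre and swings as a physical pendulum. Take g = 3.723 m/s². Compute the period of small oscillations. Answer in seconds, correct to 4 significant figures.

For a physical pendulum T = 2π√(I/(mgd)), with d = 0.16350 m from pivot to centre of mass.
I_cm = mL²/12 = 2.362 × 0.6892²/12 = 0.093495 kg·m²; I = I_cm + md² = 0.093495 + 2.362 × 0.16350² = 0.15664 kg·m².
T = 2π√(0.15664/(2.362 × 3.723 × 0.16350)) = 2.074 s.

2.074 s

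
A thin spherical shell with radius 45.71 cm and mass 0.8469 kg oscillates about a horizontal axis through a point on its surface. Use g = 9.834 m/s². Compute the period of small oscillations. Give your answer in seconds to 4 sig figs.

1.749 s

I_cm = (2/3)mr² = 0.11797 kg·m². The pivot is at distance d = 0.4571 m from the centre of mass.
By the parallel-axis theorem, I = I_cm + md² = 0.11797 + 0.17695 = 0.29492 kg·m².
T = 2π√(I/(mgd)) = 2π√(0.29492/(0.8469 × 9.834 × 0.4571)) = 1.749 s.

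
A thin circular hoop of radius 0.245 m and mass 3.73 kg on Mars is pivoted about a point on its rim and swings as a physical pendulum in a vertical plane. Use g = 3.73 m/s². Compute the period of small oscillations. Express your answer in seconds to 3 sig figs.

I_cm = mr² = 0.2239 kg·m². The pivot is at distance d = 0.245 m from the centre of mass.
By the parallel-axis theorem, I = I_cm + md² = 0.2239 + 0.2239 = 0.4478 kg·m².
T = 2π√(I/(mgd)) = 2π√(0.4478/(3.73 × 3.73 × 0.245)) = 2.28 s.

2.28 s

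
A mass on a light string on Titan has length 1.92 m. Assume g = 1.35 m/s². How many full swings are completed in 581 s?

77

T = 2π√(L/g) = 2π√(1.92/1.35) = 7.493 s.
Number of complete oscillations = ⌊581/7.493⌋ = ⌊77.54⌋ = 77.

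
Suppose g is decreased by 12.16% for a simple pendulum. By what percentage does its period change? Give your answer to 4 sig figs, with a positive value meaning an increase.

T ∝ 1/√g, so T'/T = 1/√(0.87840) = 1.0670.
Percentage change in T = (1.0670 − 1) × 100% = 6.697%.

6.697%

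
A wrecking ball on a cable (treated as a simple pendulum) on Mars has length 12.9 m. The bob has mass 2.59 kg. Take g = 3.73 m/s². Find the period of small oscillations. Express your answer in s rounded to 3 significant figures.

T = 2π√(L/g) = 2π√(12.9/3.73) = 2π × 1.860 = 11.7 s.

11.7 s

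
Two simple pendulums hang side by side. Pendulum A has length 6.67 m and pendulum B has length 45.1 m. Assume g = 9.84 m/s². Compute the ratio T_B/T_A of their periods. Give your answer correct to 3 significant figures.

T ∝ √L, so T_B/T_A = √(L_B/L_A) = √(45.1/6.67) = 2.60.

2.60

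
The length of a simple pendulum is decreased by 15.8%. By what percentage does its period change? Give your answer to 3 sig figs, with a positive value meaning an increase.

-8.24%

T ∝ √L, so T'/T = √(0.8420) = 0.9176.
Percentage change in T = (0.9176 − 1) × 100% = -8.24%.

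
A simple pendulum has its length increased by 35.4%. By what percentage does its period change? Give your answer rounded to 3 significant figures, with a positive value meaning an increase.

T ∝ √L, so T'/T = √(1.354) = 1.164.
Percentage change in T = (1.164 − 1) × 100% = 16.4%.

16.4%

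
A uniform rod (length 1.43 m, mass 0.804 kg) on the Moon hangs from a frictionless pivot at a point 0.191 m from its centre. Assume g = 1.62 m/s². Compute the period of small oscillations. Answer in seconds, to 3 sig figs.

5.14 s

For a physical pendulum T = 2π√(I/(mgd)), with d = 0.1910 m from pivot to centre of mass.
I_cm = mL²/12 = 0.804 × 1.43²/12 = 0.1370 kg·m²; I = I_cm + md² = 0.1370 + 0.804 × 0.1910² = 0.1663 kg·m².
T = 2π√(0.1663/(0.804 × 1.62 × 0.1910)) = 5.14 s.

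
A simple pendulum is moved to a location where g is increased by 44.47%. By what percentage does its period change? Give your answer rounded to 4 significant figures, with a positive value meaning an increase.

T ∝ 1/√g, so T'/T = 1/√(1.4447) = 0.83198.
Percentage change in T = (0.83198 − 1) × 100% = -16.80%.

-16.80%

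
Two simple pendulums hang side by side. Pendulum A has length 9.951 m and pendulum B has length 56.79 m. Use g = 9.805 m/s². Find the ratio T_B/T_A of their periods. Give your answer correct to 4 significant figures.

2.389

T ∝ √L, so T_B/T_A = √(L_B/L_A) = √(56.79/9.951) = 2.389.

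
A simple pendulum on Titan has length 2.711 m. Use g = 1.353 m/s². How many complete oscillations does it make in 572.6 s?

64

T = 2π√(L/g) = 2π√(2.711/1.353) = 8.8940 s.
Number of complete oscillations = ⌊572.6/8.8940⌋ = ⌊64.381⌋ = 64.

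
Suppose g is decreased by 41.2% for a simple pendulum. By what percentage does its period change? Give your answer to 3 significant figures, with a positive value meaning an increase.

30.4%

T ∝ 1/√g, so T'/T = 1/√(0.5880) = 1.304.
Percentage change in T = (1.304 − 1) × 100% = 30.4%.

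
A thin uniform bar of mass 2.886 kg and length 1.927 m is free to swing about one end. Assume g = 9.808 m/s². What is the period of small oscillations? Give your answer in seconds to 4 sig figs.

For a physical pendulum T = 2π√(I/(mgd)), with d = 0.96350 m from pivot to centre of mass.
I_cm = mL²/12 = 2.886 × 1.927²/12 = 0.89306 kg·m²; I = I_cm + md² = 0.89306 + 2.886 × 0.96350² = 3.5722 kg·m².
T = 2π√(3.5722/(2.886 × 9.808 × 0.96350)) = 2.274 s.

2.274 s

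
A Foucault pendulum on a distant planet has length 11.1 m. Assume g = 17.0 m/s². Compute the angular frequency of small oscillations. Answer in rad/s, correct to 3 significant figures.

1.24 rad/s

ω = √(g/L) = √(17.0/11.1) = 1.24 rad/s.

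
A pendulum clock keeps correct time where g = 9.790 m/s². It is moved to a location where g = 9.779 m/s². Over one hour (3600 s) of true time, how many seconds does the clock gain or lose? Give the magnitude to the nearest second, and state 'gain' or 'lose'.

lose 2 s

The clock's period scales as T ∝ 1/√g, so T'/T = √(9.790/9.779) = 1.00056.
In 3600 s of true time the clock registers 3600/1.00056 = 3598.0 s, so it loses 2 s.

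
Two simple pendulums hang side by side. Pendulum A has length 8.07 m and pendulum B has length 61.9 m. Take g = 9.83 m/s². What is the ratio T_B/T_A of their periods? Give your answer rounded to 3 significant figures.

T ∝ √L, so T_B/T_A = √(L_B/L_A) = √(61.9/8.07) = 2.77.

2.77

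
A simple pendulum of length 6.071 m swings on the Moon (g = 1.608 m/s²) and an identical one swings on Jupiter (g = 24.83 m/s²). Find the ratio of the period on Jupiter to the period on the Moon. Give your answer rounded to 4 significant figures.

0.2545

T ∝ 1/√g, so T₂/T₁ = √(g₁/g₂) = √(1.608/24.83) = 0.2545.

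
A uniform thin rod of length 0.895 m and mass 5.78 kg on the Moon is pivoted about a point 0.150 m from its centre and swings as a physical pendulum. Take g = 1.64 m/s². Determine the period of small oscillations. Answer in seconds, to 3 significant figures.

3.78 s

For a physical pendulum T = 2π√(I/(mgd)), with d = 0.1500 m from pivot to centre of mass.
I_cm = mL²/12 = 5.78 × 0.895²/12 = 0.3858 kg·m²; I = I_cm + md² = 0.3858 + 5.78 × 0.1500² = 0.5159 kg·m².
T = 2π√(0.5159/(5.78 × 1.64 × 0.1500)) = 3.78 s.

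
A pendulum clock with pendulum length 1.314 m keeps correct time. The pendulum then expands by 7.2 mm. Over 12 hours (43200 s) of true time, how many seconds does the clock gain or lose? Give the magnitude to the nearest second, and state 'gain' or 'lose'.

lose 118 s

T ∝ √L, so T'/T = √(1.32120/1.314) = 1.00274.
In 43200 s of true time the clock registers 43200/1.00274 = 43082.1 s, so it loses 118 s.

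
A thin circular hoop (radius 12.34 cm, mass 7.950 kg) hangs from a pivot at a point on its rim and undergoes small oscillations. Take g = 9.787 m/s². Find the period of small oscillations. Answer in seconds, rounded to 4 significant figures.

I_cm = mr² = 0.12106 kg·m². The pivot is at distance d = 0.1234 m from the centre of mass.
By the parallel-axis theorem, I = I_cm + md² = 0.12106 + 0.12106 = 0.24212 kg·m².
T = 2π√(I/(mgd)) = 2π√(0.24212/(7.950 × 9.787 × 0.1234)) = 0.9978 s.

0.9978 s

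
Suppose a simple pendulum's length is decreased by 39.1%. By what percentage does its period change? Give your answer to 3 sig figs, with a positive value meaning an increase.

T ∝ √L, so T'/T = √(0.6090) = 0.7804.
Percentage change in T = (0.7804 − 1) × 100% = -22.0%.

-22.0%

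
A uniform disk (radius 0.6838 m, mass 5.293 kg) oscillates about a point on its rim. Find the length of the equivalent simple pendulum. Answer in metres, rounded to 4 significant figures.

The equivalent simple-pendulum length is L_eq = I/(md), where I is about the pivot and d = 0.68380 m.
I_cm = ½mR² = 1.2375 kg·m², so I = I_cm + md² = 1.2375 + 2.4749 = 3.7124 kg·m².
L_eq = 3.7124/(5.293 × 0.68380) = 1.026 m.

1.026 m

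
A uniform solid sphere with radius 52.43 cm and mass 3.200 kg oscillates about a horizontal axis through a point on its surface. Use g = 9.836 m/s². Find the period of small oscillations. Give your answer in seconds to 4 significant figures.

I_cm = (2/5)mr² = 0.35186 kg·m². The pivot is at distance d = 0.5243 m from the centre of mass.
By the parallel-axis theorem, I = I_cm + md² = 0.35186 + 0.87965 = 1.2315 kg·m².
T = 2π√(I/(mgd)) = 2π√(1.2315/(3.200 × 9.836 × 0.5243)) = 1.716 s.

1.716 s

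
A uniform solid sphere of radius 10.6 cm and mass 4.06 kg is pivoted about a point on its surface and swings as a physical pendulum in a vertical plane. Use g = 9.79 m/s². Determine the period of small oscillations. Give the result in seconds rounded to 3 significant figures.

I_cm = (2/5)mr² = 0.01825 kg·m². The pivot is at distance d = 0.106 m from the centre of mass.
By the parallel-axis theorem, I = I_cm + md² = 0.01825 + 0.04562 = 0.06387 kg·m².
T = 2π√(I/(mgd)) = 2π√(0.06387/(4.06 × 9.79 × 0.106)) = 0.774 s.

0.774 s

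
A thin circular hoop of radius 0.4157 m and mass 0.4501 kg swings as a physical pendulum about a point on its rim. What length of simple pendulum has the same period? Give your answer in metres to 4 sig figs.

The equivalent simple-pendulum length is L_eq = I/(md), where I is about the pivot and d = 0.41570 m.
I_cm = mR² = 0.077780 kg·m², so I = I_cm + md² = 0.077780 + 0.077780 = 0.15556 kg·m².
L_eq = 0.15556/(0.4501 × 0.41570) = 0.8314 m.

0.8314 m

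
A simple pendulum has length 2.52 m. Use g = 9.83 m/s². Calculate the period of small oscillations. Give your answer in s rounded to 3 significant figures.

3.18 s

T = 2π√(L/g) = 2π√(2.52/9.83) = 2π × 0.5063 = 3.18 s.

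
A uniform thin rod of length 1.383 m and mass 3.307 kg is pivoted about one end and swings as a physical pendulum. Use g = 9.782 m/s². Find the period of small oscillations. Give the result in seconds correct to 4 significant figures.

1.929 s

For a physical pendulum T = 2π√(I/(mgd)), with d = 0.69150 m from pivot to centre of mass.
I_cm = mL²/12 = 3.307 × 1.383²/12 = 0.52711 kg·m²; I = I_cm + md² = 0.52711 + 3.307 × 0.69150² = 2.1084 kg·m².
T = 2π√(2.1084/(3.307 × 9.782 × 0.69150)) = 1.929 s.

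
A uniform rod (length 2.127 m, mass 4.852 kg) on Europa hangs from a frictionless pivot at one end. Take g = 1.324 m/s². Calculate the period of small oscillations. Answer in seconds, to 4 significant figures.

6.502 s

For a physical pendulum T = 2π√(I/(mgd)), with d = 1.0635 m from pivot to centre of mass.
I_cm = mL²/12 = 4.852 × 2.127²/12 = 1.8293 kg·m²; I = I_cm + md² = 1.8293 + 4.852 × 1.0635² = 7.3170 kg·m².
T = 2π√(7.3170/(4.852 × 1.324 × 1.0635)) = 6.502 s.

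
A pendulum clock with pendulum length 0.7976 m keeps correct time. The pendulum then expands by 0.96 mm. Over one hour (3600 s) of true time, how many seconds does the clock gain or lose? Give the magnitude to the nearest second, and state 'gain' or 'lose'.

T ∝ √L, so T'/T = √(0.79856/0.7976) = 1.00060.
In 3600 s of true time the clock registers 3600/1.00060 = 3597.8 s, so it loses 2 s.

lose 2 s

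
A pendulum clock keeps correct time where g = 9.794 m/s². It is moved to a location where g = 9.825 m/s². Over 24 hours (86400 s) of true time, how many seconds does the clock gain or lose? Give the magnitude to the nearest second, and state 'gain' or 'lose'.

gain 137 s

The clock's period scales as T ∝ 1/√g, so T'/T = √(9.794/9.825) = 0.998421.
In 86400 s of true time the clock registers 86400/0.998421 = 86536.6 s, so it gains 137 s.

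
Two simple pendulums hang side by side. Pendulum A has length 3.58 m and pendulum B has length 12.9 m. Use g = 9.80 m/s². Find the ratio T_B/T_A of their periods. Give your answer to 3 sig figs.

T ∝ √L, so T_B/T_A = √(L_B/L_A) = √(12.9/3.58) = 1.90.

1.90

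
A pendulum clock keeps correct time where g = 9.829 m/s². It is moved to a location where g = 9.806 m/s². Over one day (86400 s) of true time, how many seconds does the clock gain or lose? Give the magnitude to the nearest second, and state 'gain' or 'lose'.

The clock's period scales as T ∝ 1/√g, so T'/T = √(9.829/9.806) = 1.00117.
In 86400 s of true time the clock registers 86400/1.00117 = 86298.9 s, so it loses 101 s.

lose 101 s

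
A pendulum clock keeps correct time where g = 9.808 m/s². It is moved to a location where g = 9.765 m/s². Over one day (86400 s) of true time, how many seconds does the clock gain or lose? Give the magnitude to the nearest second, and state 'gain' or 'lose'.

lose 190 s

The clock's period scales as T ∝ 1/√g, so T'/T = √(9.808/9.765) = 1.00220.
In 86400 s of true time the clock registers 86400/1.00220 = 86210.4 s, so it loses 190 s.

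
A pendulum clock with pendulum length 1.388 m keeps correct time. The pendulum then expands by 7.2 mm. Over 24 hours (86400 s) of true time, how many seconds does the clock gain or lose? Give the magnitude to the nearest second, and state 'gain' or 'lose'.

lose 223 s

T ∝ √L, so T'/T = √(1.39520/1.388) = 1.00259.
In 86400 s of true time the clock registers 86400/1.00259 = 86176.8 s, so it loses 223 s.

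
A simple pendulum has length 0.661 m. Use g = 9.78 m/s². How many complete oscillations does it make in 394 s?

241

T = 2π√(L/g) = 2π√(0.661/9.78) = 1.633 s.
Number of complete oscillations = ⌊394/1.633⌋ = ⌊241.2⌋ = 241.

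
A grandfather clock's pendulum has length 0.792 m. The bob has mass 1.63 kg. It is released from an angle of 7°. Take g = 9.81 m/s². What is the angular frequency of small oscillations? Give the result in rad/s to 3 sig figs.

3.52 rad/s

ω = √(g/L) = √(9.81/0.792) = 3.52 rad/s.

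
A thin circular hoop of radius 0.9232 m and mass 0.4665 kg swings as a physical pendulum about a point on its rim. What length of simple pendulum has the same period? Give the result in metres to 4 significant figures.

1.846 m

The equivalent simple-pendulum length is L_eq = I/(md), where I is about the pivot and d = 0.92320 m.
I_cm = mR² = 0.39760 kg·m², so I = I_cm + md² = 0.39760 + 0.39760 = 0.79519 kg·m².
L_eq = 0.79519/(0.4665 × 0.92320) = 1.846 m.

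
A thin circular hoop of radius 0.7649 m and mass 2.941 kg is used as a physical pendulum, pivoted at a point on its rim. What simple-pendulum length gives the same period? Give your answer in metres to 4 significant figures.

1.530 m

The equivalent simple-pendulum length is L_eq = I/(md), where I is about the pivot and d = 0.76490 m.
I_cm = mR² = 1.7207 kg·m², so I = I_cm + md² = 1.7207 + 1.7207 = 3.4414 kg·m².
L_eq = 3.4414/(2.941 × 0.76490) = 1.530 m.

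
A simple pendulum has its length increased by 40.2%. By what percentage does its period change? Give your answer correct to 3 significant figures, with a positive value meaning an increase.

18.4%

T ∝ √L, so T'/T = √(1.402) = 1.184.
Percentage change in T = (1.184 − 1) × 100% = 18.4%.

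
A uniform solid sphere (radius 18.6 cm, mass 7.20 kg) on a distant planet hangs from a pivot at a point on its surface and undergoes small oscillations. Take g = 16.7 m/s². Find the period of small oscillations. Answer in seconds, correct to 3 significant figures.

0.785 s

I_cm = (2/5)mr² = 0.09964 kg·m². The pivot is at distance d = 0.186 m from the centre of mass.
By the parallel-axis theorem, I = I_cm + md² = 0.09964 + 0.2491 = 0.3487 kg·m².
T = 2π√(I/(mgd)) = 2π√(0.3487/(7.20 × 16.7 × 0.186)) = 0.785 s.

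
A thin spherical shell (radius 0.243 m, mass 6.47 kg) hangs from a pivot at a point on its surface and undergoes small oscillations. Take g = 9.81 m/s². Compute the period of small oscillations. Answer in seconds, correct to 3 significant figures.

I_cm = (2/3)mr² = 0.2547 kg·m². The pivot is at distance d = 0.243 m from the centre of mass.
By the parallel-axis theorem, I = I_cm + md² = 0.2547 + 0.3820 = 0.6367 kg·m².
T = 2π√(I/(mgd)) = 2π√(0.6367/(6.47 × 9.81 × 0.243)) = 1.28 s.

1.28 s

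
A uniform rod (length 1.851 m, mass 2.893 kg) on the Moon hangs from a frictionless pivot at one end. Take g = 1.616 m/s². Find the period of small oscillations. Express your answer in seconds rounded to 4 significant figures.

For a physical pendulum T = 2π√(I/(mgd)), with d = 0.92550 m from pivot to centre of mass.
I_cm = mL²/12 = 2.893 × 1.851²/12 = 0.82600 kg·m²; I = I_cm + md² = 0.82600 + 2.893 × 0.92550² = 3.3040 kg·m².
T = 2π√(3.3040/(2.893 × 1.616 × 0.92550)) = 5.491 s.

5.491 s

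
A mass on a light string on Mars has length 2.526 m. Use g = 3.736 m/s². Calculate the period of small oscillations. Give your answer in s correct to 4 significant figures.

T = 2π√(L/g) = 2π√(2.526/3.736) = 2π × 0.82227 = 5.166 s.

5.166 s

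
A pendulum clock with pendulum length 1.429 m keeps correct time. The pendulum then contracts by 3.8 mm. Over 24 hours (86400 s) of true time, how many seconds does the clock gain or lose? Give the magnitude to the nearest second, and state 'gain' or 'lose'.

T ∝ √L, so T'/T = √(1.42520/1.429) = 0.998670.
In 86400 s of true time the clock registers 86400/0.998670 = 86515.1 s, so it gains 115 s.

gain 115 s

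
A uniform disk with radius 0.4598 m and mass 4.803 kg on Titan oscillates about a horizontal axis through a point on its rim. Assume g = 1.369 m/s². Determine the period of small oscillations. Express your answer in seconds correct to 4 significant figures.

4.460 s

I_cm = ½mr² = 0.50772 kg·m². The pivot is at distance d = 0.4598 m from the centre of mass.
By the parallel-axis theorem, I = I_cm + md² = 0.50772 + 1.0154 = 1.5231 kg·m².
T = 2π√(I/(mgd)) = 2π√(1.5231/(4.803 × 1.369 × 0.4598)) = 4.460 s.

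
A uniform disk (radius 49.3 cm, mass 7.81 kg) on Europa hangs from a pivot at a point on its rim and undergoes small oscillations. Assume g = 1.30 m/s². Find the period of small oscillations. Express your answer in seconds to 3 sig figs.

I_cm = ½mr² = 0.9491 kg·m². The pivot is at distance d = 0.493 m from the centre of mass.
By the parallel-axis theorem, I = I_cm + md² = 0.9491 + 1.898 = 2.847 kg·m².
T = 2π√(I/(mgd)) = 2π√(2.847/(7.81 × 1.30 × 0.493)) = 4.74 s.

4.74 s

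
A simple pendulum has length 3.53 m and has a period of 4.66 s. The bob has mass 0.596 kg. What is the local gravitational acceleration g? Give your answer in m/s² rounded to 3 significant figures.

From T = 2π√(L/g), g = 4π²L/T² = 4π² × 3.53/4.660² = 6.42 m/s².

6.42 m/s²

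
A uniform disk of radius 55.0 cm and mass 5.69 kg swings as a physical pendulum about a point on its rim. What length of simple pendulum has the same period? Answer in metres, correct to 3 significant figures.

The equivalent simple-pendulum length is L_eq = I/(md), where I is about the pivot and d = 0.5500 m.
I_cm = ½mR² = 0.8606 kg·m², so I = I_cm + md² = 0.8606 + 1.721 = 2.582 kg·m².
L_eq = 2.582/(5.69 × 0.5500) = 0.825 m.

0.825 m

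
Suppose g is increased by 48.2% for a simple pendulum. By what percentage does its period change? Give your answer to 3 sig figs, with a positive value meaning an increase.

T ∝ 1/√g, so T'/T = 1/√(1.482) = 0.8214.
Percentage change in T = (0.8214 − 1) × 100% = -17.9%.

-17.9%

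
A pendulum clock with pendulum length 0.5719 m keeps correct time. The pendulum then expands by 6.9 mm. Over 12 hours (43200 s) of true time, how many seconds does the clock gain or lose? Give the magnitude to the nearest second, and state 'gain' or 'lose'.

T ∝ √L, so T'/T = √(0.57880/0.5719) = 1.00601.
In 43200 s of true time the clock registers 43200/1.00601 = 42941.7 s, so it loses 258 s.

lose 258 s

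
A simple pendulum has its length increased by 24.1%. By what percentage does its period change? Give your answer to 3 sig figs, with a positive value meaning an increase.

T ∝ √L, so T'/T = √(1.241) = 1.114.
Percentage change in T = (1.114 − 1) × 100% = 11.4%.

11.4%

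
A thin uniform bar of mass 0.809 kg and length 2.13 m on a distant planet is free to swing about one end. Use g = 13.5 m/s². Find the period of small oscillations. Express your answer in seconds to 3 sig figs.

For a physical pendulum T = 2π√(I/(mgd)), with d = 1.065 m from pivot to centre of mass.
I_cm = mL²/12 = 0.809 × 2.13²/12 = 0.3059 kg·m²; I = I_cm + md² = 0.3059 + 0.809 × 1.065² = 1.223 kg·m².
T = 2π√(1.223/(0.809 × 13.5 × 1.065)) = 2.04 s.

2.04 s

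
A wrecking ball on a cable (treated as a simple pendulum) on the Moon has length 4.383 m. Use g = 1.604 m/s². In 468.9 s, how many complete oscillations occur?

45

T = 2π√(L/g) = 2π√(4.383/1.604) = 10.386 s.
Number of complete oscillations = ⌊468.9/10.386⌋ = ⌊45.146⌋ = 45.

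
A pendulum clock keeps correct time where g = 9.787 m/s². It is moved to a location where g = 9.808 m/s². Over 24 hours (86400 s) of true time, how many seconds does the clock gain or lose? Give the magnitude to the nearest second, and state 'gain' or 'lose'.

gain 93 s

The clock's period scales as T ∝ 1/√g, so T'/T = √(9.787/9.808) = 0.998929.
In 86400 s of true time the clock registers 86400/0.998929 = 86492.6 s, so it gains 93 s.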